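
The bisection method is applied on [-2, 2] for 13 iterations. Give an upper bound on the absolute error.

Bisection error bound: |error| ≤ (b-a)/2^n
|error| ≤ (2 - (-2))/2^13 = 4/2^13
|error| ≤ 0.0004882812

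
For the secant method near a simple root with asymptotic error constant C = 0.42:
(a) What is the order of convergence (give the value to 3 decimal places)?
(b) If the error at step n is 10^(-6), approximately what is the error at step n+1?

(a) Secant method has superlinear convergence with order φ = (1+√5)/2 ≈ 1.618.
    This means |e_{n+1}| ≈ C|e_n|^1.618.

(b) With |e_n| = 10^(-6) and C = 0.42:
    |e_{n+1}| ≈ 0.42 × (10^(-6))^1.618 = 0.42 × 10^(-9.71)

(a) ≈ 1.618 (golden ratio); (b) |e_{n+1}| ≈ 8.223e-11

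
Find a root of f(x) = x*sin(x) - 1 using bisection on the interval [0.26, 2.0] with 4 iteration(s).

f(x) = x*sin(x) - 1
Initial interval: [0.26, 2.0]

Iteration 1:
  c_1 = (0.260000 + 2.000000)/2 = 1.130000
  f(c_1) = f(1.130000) = 0.021986
  f(a) × f(c) < 0, new interval: [0.260000, 1.130000]
Iteration 2:
  c_2 = (0.260000 + 1.130000)/2 = 0.695000
  f(c_2) = f(0.695000) = -0.554932
  f(a) × f(c) ≥ 0, new interval: [0.695000, 1.130000]
Iteration 3:
  c_3 = (0.695000 + 1.130000)/2 = 0.912500
  f(c_3) = f(0.912500) = -0.278180
  f(a) × f(c) ≥ 0, new interval: [0.912500, 1.130000]
Iteration 4:
  c_4 = (0.912500 + 1.130000)/2 = 1.021250
  f(c_4) = f(1.021250) = -0.129117
  f(a) × f(c) ≥ 0, new interval: [1.021250, 1.130000]

After 4 iteration(s), the approximation is c_4 = 1.021250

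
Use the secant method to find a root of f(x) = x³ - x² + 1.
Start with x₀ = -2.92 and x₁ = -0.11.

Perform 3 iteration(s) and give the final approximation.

f(x) = x³ - x² + 1
x₀ = -2.92, x₁ = -0.11

Secant formula: x_{n+1} = x_n - f(x_n)(x_n - x_{n-1})/(f(x_n) - f(x_{n-1}))

Iteration 1:
  f(-2.920000) = -32.423488
  f(-0.110000) = 0.986569
  x_2 = -0.110000 - 0.986569×(-0.110000 - (-2.920000))/(0.986569 - (-32.423488))
       = -0.192977
Iteration 2:
  f(-0.110000) = 0.986569
  f(-0.192977) = 0.955574
  x_3 = -0.192977 - 0.955574×(-0.192977 - (-0.110000))/(0.955574 - 0.986569)
       = -2.751103
Iteration 3:
  f(-0.192977) = 0.955574
  f(-2.751103) = -27.390487
  x_4 = -2.751103 - (-27.390487)×(-2.751103 - (-0.192977))/(-27.390487 - 0.955574)
       = -0.279214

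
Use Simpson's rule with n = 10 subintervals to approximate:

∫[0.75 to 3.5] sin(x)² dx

f(x) = sin(x)²
a = 0.75, b = 3.5, n = 10
h = (b - a)/n = 0.275000

Simpson's rule: (h/3)[f(x₀) + 4f(x₁) + 2f(x₂) + ... + f(xₙ)]

x_0 = 0.7500, f(x_0) = 0.464631, coefficient = 1
x_1 = 1.0250, f(x_1) = 0.730536, coefficient = 4
x_2 = 1.3000, f(x_2) = 0.928444, coefficient = 2
x_3 = 1.5750, f(x_3) = 0.999982, coefficient = 4
x_4 = 1.8500, f(x_4) = 0.924050, coefficient = 2
x_5 = 2.1250, f(x_5) = 0.723044, coefficient = 4
x_6 = 2.4000, f(x_6) = 0.456251, coefficient = 2
x_7 = 2.6750, f(x_7) = 0.202361, coefficient = 4
x_8 = 2.9500, f(x_8) = 0.036261, coefficient = 2
x_9 = 3.2250, f(x_9) = 0.006941, coefficient = 4
x_10 = 3.5000, f(x_10) = 0.123049, coefficient = 1

I ≈ (0.275000/3) × 15.929149 = 1.460172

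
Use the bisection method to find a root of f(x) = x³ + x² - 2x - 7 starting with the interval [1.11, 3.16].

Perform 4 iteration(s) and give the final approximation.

f(x) = x³ + x² - 2x - 7
Initial interval: [1.11, 3.16]

Iteration 1:
  c_1 = (1.110000 + 3.160000)/2 = 2.135000
  f(c_1) = f(2.135000) = 3.020035
  f(a) × f(c) < 0, new interval: [1.110000, 2.135000]
Iteration 2:
  c_2 = (1.110000 + 2.135000)/2 = 1.622500
  f(c_2) = f(1.622500) = -3.341252
  f(a) × f(c) ≥ 0, new interval: [1.622500, 2.135000]
Iteration 3:
  c_3 = (1.622500 + 2.135000)/2 = 1.878750
  f(c_3) = f(1.878750) = -0.596372
  f(a) × f(c) ≥ 0, new interval: [1.878750, 2.135000]
Iteration 4:
  c_4 = (1.878750 + 2.135000)/2 = 2.006875
  f(c_4) = f(2.006875) = 1.096581
  f(a) × f(c) < 0, new interval: [1.878750, 2.006875]

After 4 iteration(s), the approximation is c_4 = 2.006875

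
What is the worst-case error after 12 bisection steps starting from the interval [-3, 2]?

Bisection error bound: |error| ≤ (b-a)/2^n
|error| ≤ (2 - (-3))/2^12 = 5/2^12
|error| ≤ 0.0012207031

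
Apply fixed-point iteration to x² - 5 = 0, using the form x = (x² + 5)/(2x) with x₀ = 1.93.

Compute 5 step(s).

Equation: x² - 5 = 0
Fixed-point form: x = (x² + 5)/(2x)
x₀ = 1.93

x_1 = g(1.930000) = 2.260337
x_2 = g(2.260337) = 2.236198
x_3 = g(2.236198) = 2.236068
x_4 = g(2.236068) = 2.236068
x_5 = g(2.236068) = 2.236068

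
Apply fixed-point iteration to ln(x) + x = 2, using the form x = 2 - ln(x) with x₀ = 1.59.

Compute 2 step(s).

Equation: ln(x) + x = 2
Fixed-point form: x = 2 - ln(x)
x₀ = 1.59

x_1 = g(1.590000) = 1.536266
x_2 = g(1.536266) = 1.570645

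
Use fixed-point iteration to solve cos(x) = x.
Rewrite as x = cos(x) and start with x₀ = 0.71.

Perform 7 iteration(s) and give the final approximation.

Equation: cos(x) = x
Fixed-point form: x = cos(x)
x₀ = 0.71

x_1 = g(0.710000) = 0.758362
x_2 = g(0.758362) = 0.725964
x_3 = g(0.725964) = 0.747860
x_4 = g(0.747860) = 0.733146
x_5 = g(0.733146) = 0.743073
x_6 = g(0.743073) = 0.736393
x_7 = g(0.736393) = 0.740896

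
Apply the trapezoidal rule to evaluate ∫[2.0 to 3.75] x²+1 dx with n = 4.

f(x) = x²+1
a = 2.0, b = 3.75, n = 4
h = (b - a)/n = 0.437500

Trapezoidal rule: (h/2)[f(x₀) + 2f(x₁) + 2f(x₂) + ... + f(xₙ)]

x_0 = 2.0000, f(x_0) = 5.000000, coefficient = 1
x_1 = 2.4375, f(x_1) = 6.941406, coefficient = 2
x_2 = 2.8750, f(x_2) = 9.265625, coefficient = 2
x_3 = 3.3125, f(x_3) = 11.972656, coefficient = 2
x_4 = 3.7500, f(x_4) = 15.062500, coefficient = 1

I ≈ (0.437500/2) × 76.421875 = 16.717285
Exact value: 16.661458
Error: 0.055827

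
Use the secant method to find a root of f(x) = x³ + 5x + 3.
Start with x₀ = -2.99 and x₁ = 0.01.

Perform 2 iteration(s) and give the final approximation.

f(x) = x³ + 5x + 3
x₀ = -2.99, x₁ = 0.01

Secant formula: x_{n+1} = x_n - f(x_n)(x_n - x_{n-1})/(f(x_n) - f(x_{n-1}))

Iteration 1:
  f(-2.990000) = -38.680899
  f(0.010000) = 3.050001
  x_2 = 0.010000 - 3.050001×(0.010000 - (-2.990000))/(3.050001 - (-38.680899))
       = -0.209262
Iteration 2:
  f(0.010000) = 3.050001
  f(-0.209262) = 1.944526
  x_3 = -0.209262 - 1.944526×(-0.209262 - 0.010000)/(1.944526 - 3.050001)
       = -0.594943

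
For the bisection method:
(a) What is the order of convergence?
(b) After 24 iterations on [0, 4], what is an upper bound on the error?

(a) Bisection has linear (order 1) convergence; the error is halved each step.

(b) Error bound = (b-a)/2^n = (4 - 0)/2^{24}
    = 4/2^{24}

(a) 1 (linear); (b) error ≤ 2.38e-07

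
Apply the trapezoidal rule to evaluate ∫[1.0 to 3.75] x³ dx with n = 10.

f(x) = x³
a = 1.0, b = 3.75, n = 10
h = (b - a)/n = 0.275000

Trapezoidal rule: (h/2)[f(x₀) + 2f(x₁) + 2f(x₂) + ... + f(xₙ)]

x_0 = 1.0000, f(x_0) = 1.000000, coefficient = 1
x_1 = 1.2750, f(x_1) = 2.072672, coefficient = 2
x_2 = 1.5500, f(x_2) = 3.723875, coefficient = 2
x_3 = 1.8250, f(x_3) = 6.078391, coefficient = 2
x_4 = 2.1000, f(x_4) = 9.261000, coefficient = 2
x_5 = 2.3750, f(x_5) = 13.396484, coefficient = 2
x_6 = 2.6500, f(x_6) = 18.609625, coefficient = 2
x_7 = 2.9250, f(x_7) = 25.025203, coefficient = 2
x_8 = 3.2000, f(x_8) = 32.768000, coefficient = 2
x_9 = 3.4750, f(x_9) = 41.962797, coefficient = 2
x_10 = 3.7500, f(x_10) = 52.734375, coefficient = 1

I ≈ (0.275000/2) × 359.530469 = 49.435439
Exact value: 49.188477
Error: 0.246963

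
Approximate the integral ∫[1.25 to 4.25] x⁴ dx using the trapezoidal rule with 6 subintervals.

f(x) = x⁴
a = 1.25, b = 4.25, n = 6
h = (b - a)/n = 0.500000

Trapezoidal rule: (h/2)[f(x₀) + 2f(x₁) + 2f(x₂) + ... + f(xₙ)]

x_0 = 1.2500, f(x_0) = 2.441406, coefficient = 1
x_1 = 1.7500, f(x_1) = 9.378906, coefficient = 2
x_2 = 2.2500, f(x_2) = 25.628906, coefficient = 2
x_3 = 2.7500, f(x_3) = 57.191406, coefficient = 2
x_4 = 3.2500, f(x_4) = 111.566406, coefficient = 2
x_5 = 3.7500, f(x_5) = 197.753906, coefficient = 2
x_6 = 4.2500, f(x_6) = 326.253906, coefficient = 1

I ≈ (0.500000/2) × 1131.734375 = 282.933594
Exact value: 276.705469
Error: 6.228125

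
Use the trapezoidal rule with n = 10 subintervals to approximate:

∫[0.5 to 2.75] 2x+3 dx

f(x) = 2x+3
a = 0.5, b = 2.75, n = 10
h = (b - a)/n = 0.225000

Trapezoidal rule: (h/2)[f(x₀) + 2f(x₁) + 2f(x₂) + ... + f(xₙ)]

x_0 = 0.5000, f(x_0) = 4.000000, coefficient = 1
x_1 = 0.7250, f(x_1) = 4.450000, coefficient = 2
x_2 = 0.9500, f(x_2) = 4.900000, coefficient = 2
x_3 = 1.1750, f(x_3) = 5.350000, coefficient = 2
x_4 = 1.4000, f(x_4) = 5.800000, coefficient = 2
x_5 = 1.6250, f(x_5) = 6.250000, coefficient = 2
x_6 = 1.8500, f(x_6) = 6.700000, coefficient = 2
x_7 = 2.0750, f(x_7) = 7.150000, coefficient = 2
x_8 = 2.3000, f(x_8) = 7.600000, coefficient = 2
x_9 = 2.5250, f(x_9) = 8.050000, coefficient = 2
x_10 = 2.7500, f(x_10) = 8.500000, coefficient = 1

I ≈ (0.225000/2) × 125.000000 = 14.062500
Exact value: 14.062500
Error: 0.000000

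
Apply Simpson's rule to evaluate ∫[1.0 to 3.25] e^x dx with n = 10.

f(x) = e^x
a = 1.0, b = 3.25, n = 10
h = (b - a)/n = 0.225000

Simpson's rule: (h/3)[f(x₀) + 4f(x₁) + 2f(x₂) + ... + f(xₙ)]

x_0 = 1.0000, f(x_0) = 2.718282, coefficient = 1
x_1 = 1.2250, f(x_1) = 3.404166, coefficient = 4
x_2 = 1.4500, f(x_2) = 4.263115, coefficient = 2
x_3 = 1.6750, f(x_3) = 5.338795, coefficient = 4
x_4 = 1.9000, f(x_4) = 6.685894, coefficient = 2
x_5 = 2.1250, f(x_5) = 8.372897, coefficient = 4
x_6 = 2.3500, f(x_6) = 10.485570, coefficient = 2
x_7 = 2.5750, f(x_7) = 13.131317, coefficient = 4
x_8 = 2.8000, f(x_8) = 16.444647, coefficient = 2
x_9 = 3.0250, f(x_9) = 20.594005, coefficient = 4
x_10 = 3.2500, f(x_10) = 25.790340, coefficient = 1

I ≈ (0.225000/3) × 307.631795 = 23.072385
Exact value: 23.072058
Error: 0.000327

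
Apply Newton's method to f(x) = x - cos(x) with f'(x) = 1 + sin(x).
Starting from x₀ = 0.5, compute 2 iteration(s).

f(x) = x - cos(x)
f'(x) = 1 + sin(x)
x₀ = 0.5

Newton-Raphson formula: x_{n+1} = x_n - f(x_n)/f'(x_n)

Iteration 1:
  f(0.500000) = -0.377583
  f'(0.500000) = 1.479426
  x_1 = 0.500000 - (-0.377583)/1.479426 = 0.755222
Iteration 2:
  f(0.755222) = 0.027103
  f'(0.755222) = 1.685451
  x_2 = 0.755222 - 0.027103/1.685451 = 0.739142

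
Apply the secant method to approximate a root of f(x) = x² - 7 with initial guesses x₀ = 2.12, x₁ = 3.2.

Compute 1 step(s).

f(x) = x² - 7
x₀ = 2.12, x₁ = 3.2

Secant formula: x_{n+1} = x_n - f(x_n)(x_n - x_{n-1})/(f(x_n) - f(x_{n-1}))

Iteration 1:
  f(2.120000) = -2.505600
  f(3.200000) = 3.240000
  x_2 = 3.200000 - 3.240000×(3.200000 - 2.120000)/(3.240000 - (-2.505600))
       = 2.590977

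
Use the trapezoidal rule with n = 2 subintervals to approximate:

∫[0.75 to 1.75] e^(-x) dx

f(x) = e^(-x)
a = 0.75, b = 1.75, n = 2
h = (b - a)/n = 0.500000

Trapezoidal rule: (h/2)[f(x₀) + 2f(x₁) + 2f(x₂) + ... + f(xₙ)]

x_0 = 0.7500, f(x_0) = 0.472367, coefficient = 1
x_1 = 1.2500, f(x_1) = 0.286505, coefficient = 2
x_2 = 1.7500, f(x_2) = 0.173774, coefficient = 1

I ≈ (0.500000/2) × 1.219150 = 0.304788
Exact value: 0.298593
Error: 0.006195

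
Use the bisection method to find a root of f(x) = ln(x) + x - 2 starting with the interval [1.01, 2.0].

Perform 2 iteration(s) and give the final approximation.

f(x) = ln(x) + x - 2
Initial interval: [1.01, 2.0]

Iteration 1:
  c_1 = (1.010000 + 2.000000)/2 = 1.505000
  f(c_1) = f(1.505000) = -0.086207
  f(a) × f(c) ≥ 0, new interval: [1.505000, 2.000000]
Iteration 2:
  c_2 = (1.505000 + 2.000000)/2 = 1.752500
  f(c_2) = f(1.752500) = 0.313543
  f(a) × f(c) < 0, new interval: [1.505000, 1.752500]

After 2 iteration(s), the approximation is c_2 = 1.752500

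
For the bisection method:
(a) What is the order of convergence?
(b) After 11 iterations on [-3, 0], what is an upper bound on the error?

(a) Bisection has linear (order 1) convergence; the error is halved each step.

(b) Error bound = (b-a)/2^n = (0 - (-3))/2^{11}
    = 3/2^{11}

(a) 1 (linear); (b) error ≤ 1.46e-03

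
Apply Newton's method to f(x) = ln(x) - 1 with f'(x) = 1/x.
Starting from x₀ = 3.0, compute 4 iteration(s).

f(x) = ln(x) - 1
f'(x) = 1/x
x₀ = 3.0

Newton-Raphson formula: x_{n+1} = x_n - f(x_n)/f'(x_n)

Iteration 1:
  f(3.000000) = 0.098612
  f'(3.000000) = 0.333333
  x_1 = 3.000000 - 0.098612/0.333333 = 2.704163
Iteration 2:
  f(2.704163) = -0.005208
  f'(2.704163) = 0.369800
  x_2 = 2.704163 - (-0.005208)/0.369800 = 2.718245
Iteration 3:
  f(2.718245) = -0.000014
  f'(2.718245) = 0.367884
  x_3 = 2.718245 - (-0.000014)/0.367884 = 2.718282
Iteration 4:
  f(2.718282) = 0.000000
  f'(2.718282) = 0.367879
  x_4 = 2.718282 - 0.000000/0.367879 = 2.718282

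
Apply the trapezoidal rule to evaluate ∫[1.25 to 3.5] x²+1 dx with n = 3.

f(x) = x²+1
a = 1.25, b = 3.5, n = 3
h = (b - a)/n = 0.750000

Trapezoidal rule: (h/2)[f(x₀) + 2f(x₁) + 2f(x₂) + ... + f(xₙ)]

x_0 = 1.2500, f(x_0) = 2.562500, coefficient = 1
x_1 = 2.0000, f(x_1) = 5.000000, coefficient = 2
x_2 = 2.7500, f(x_2) = 8.562500, coefficient = 2
x_3 = 3.5000, f(x_3) = 13.250000, coefficient = 1

I ≈ (0.750000/2) × 42.937500 = 16.101562
Exact value: 15.890625
Error: 0.210938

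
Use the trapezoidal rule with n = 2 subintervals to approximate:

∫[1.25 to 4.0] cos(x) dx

f(x) = cos(x)
a = 1.25, b = 4.0, n = 2
h = (b - a)/n = 1.375000

Trapezoidal rule: (h/2)[f(x₀) + 2f(x₁) + 2f(x₂) + ... + f(xₙ)]

x_0 = 1.2500, f(x_0) = 0.315322, coefficient = 1
x_1 = 2.6250, f(x_1) = -0.869507, coefficient = 2
x_2 = 4.0000, f(x_2) = -0.653644, coefficient = 1

I ≈ (1.375000/2) × -2.077336 = -1.428168
Exact value: -1.705787
Error: 0.277619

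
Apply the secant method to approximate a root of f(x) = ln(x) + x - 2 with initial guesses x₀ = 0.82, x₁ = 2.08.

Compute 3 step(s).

f(x) = ln(x) + x - 2
x₀ = 0.82, x₁ = 2.08

Secant formula: x_{n+1} = x_n - f(x_n)(x_n - x_{n-1})/(f(x_n) - f(x_{n-1}))

Iteration 1:
  f(0.820000) = -1.378451
  f(2.080000) = 0.812368
  x_2 = 2.080000 - 0.812368×(2.080000 - 0.820000)/(0.812368 - (-1.378451))
       = 1.612785
Iteration 2:
  f(2.080000) = 0.812368
  f(1.612785) = 0.090747
  x_3 = 1.612785 - 0.090747×(1.612785 - 2.080000)/(0.090747 - 0.812368)
       = 1.554030
Iteration 3:
  f(1.612785) = 0.090747
  f(1.554030) = -0.005118
  x_4 = 1.554030 - (-0.005118)×(1.554030 - 1.612785)/(-0.005118 - 0.090747)
       = 1.557167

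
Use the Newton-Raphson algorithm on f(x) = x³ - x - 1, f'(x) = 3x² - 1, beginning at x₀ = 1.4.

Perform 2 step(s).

f(x) = x³ - x - 1
f'(x) = 3x² - 1
x₀ = 1.4

Newton-Raphson formula: x_{n+1} = x_n - f(x_n)/f'(x_n)

Iteration 1:
  f(1.400000) = 0.344000
  f'(1.400000) = 4.880000
  x_1 = 1.400000 - 0.344000/4.880000 = 1.329508
Iteration 2:
  f(1.329508) = 0.020520
  f'(1.329508) = 4.302776
  x_2 = 1.329508 - 0.020520/4.302776 = 1.324739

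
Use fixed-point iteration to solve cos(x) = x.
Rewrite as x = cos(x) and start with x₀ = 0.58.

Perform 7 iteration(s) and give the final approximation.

Equation: cos(x) = x
Fixed-point form: x = cos(x)
x₀ = 0.58

x_1 = g(0.580000) = 0.836463
x_2 = g(0.836463) = 0.670093
x_3 = g(0.670093) = 0.783764
x_4 = g(0.783764) = 0.708261
x_5 = g(0.708261) = 0.759494
x_6 = g(0.759494) = 0.725184
x_7 = g(0.725184) = 0.748377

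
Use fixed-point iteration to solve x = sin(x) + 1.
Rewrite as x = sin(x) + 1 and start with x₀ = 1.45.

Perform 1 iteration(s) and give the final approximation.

Equation: x = sin(x) + 1
Fixed-point form: x = sin(x) + 1
x₀ = 1.45

x_1 = g(1.450000) = 1.992713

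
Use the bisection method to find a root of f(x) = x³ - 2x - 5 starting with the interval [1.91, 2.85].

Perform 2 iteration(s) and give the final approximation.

f(x) = x³ - 2x - 5
Initial interval: [1.91, 2.85]

Iteration 1:
  c_1 = (1.910000 + 2.850000)/2 = 2.380000
  f(c_1) = f(2.380000) = 3.721272
  f(a) × f(c) < 0, new interval: [1.910000, 2.380000]
Iteration 2:
  c_2 = (1.910000 + 2.380000)/2 = 2.145000
  f(c_2) = f(2.145000) = 0.579199
  f(a) × f(c) < 0, new interval: [1.910000, 2.145000]

After 2 iteration(s), the approximation is c_2 = 2.145000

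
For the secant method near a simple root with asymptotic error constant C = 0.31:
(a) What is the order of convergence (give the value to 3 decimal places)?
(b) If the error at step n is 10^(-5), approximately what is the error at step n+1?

(a) Secant method has superlinear convergence with order φ = (1+√5)/2 ≈ 1.618.
    This means |e_{n+1}| ≈ C|e_n|^1.618.

(b) With |e_n| = 10^(-5) and C = 0.31:
    |e_{n+1}| ≈ 0.31 × (10^(-5))^1.618 = 0.31 × 10^(-8.09)

(a) ≈ 1.618 (golden ratio); (b) |e_{n+1}| ≈ 2.519e-09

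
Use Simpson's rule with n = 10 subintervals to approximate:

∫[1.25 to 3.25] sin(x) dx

f(x) = sin(x)
a = 1.25, b = 3.25, n = 10
h = (b - a)/n = 0.200000

Simpson's rule: (h/3)[f(x₀) + 4f(x₁) + 2f(x₂) + ... + f(xₙ)]

x_0 = 1.2500, f(x_0) = 0.948985, coefficient = 1
x_1 = 1.4500, f(x_1) = 0.992713, coefficient = 4
x_2 = 1.6500, f(x_2) = 0.996865, coefficient = 2
x_3 = 1.8500, f(x_3) = 0.961275, coefficient = 4
x_4 = 2.0500, f(x_4) = 0.887362, coefficient = 2
x_5 = 2.2500, f(x_5) = 0.778073, coefficient = 4
x_6 = 2.4500, f(x_6) = 0.637765, coefficient = 2
x_7 = 2.6500, f(x_7) = 0.472031, coefficient = 4
x_8 = 2.8500, f(x_8) = 0.287478, coefficient = 2
x_9 = 3.0500, f(x_9) = 0.091465, coefficient = 4
x_10 = 3.2500, f(x_10) = -0.108195, coefficient = 1

I ≈ (0.200000/3) × 19.641956 = 1.309464
Exact value: 1.309452
Error: 0.000012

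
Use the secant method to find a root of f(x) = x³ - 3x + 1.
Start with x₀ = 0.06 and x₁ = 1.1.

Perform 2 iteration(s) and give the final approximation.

f(x) = x³ - 3x + 1
x₀ = 0.06, x₁ = 1.1

Secant formula: x_{n+1} = x_n - f(x_n)(x_n - x_{n-1})/(f(x_n) - f(x_{n-1}))

Iteration 1:
  f(0.060000) = 0.820216
  f(1.100000) = -0.969000
  x_2 = 1.100000 - (-0.969000)×(1.100000 - 0.060000)/(-0.969000 - 0.820216)
       = 0.536759
Iteration 2:
  f(1.100000) = -0.969000
  f(0.536759) = -0.455631
  x_3 = 0.536759 - (-0.455631)×(0.536759 - 1.100000)/(-0.455631 - (-0.969000))
       = 0.036865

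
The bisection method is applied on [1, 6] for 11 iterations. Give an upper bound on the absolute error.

Bisection error bound: |error| ≤ (b-a)/2^n
|error| ≤ (6 - 1)/2^11 = 5/2^11
|error| ≤ 0.0024414062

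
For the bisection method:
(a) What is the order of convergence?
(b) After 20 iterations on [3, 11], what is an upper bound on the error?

(a) Bisection has linear (order 1) convergence; the error is halved each step.

(b) Error bound = (b-a)/2^n = (11 - 3)/2^{20}
    = 8/2^{20}

(a) 1 (linear); (b) error ≤ 7.63e-06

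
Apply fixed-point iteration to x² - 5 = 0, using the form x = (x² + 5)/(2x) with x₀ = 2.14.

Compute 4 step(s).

Equation: x² - 5 = 0
Fixed-point form: x = (x² + 5)/(2x)
x₀ = 2.14

x_1 = g(2.140000) = 2.238224
x_2 = g(2.238224) = 2.236069
x_3 = g(2.236069) = 2.236068
x_4 = g(2.236068) = 2.236068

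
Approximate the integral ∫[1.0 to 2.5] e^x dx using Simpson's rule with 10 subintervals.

f(x) = e^x
a = 1.0, b = 2.5, n = 10
h = (b - a)/n = 0.150000

Simpson's rule: (h/3)[f(x₀) + 4f(x₁) + 2f(x₂) + ... + f(xₙ)]

x_0 = 1.0000, f(x_0) = 2.718282, coefficient = 1
x_1 = 1.1500, f(x_1) = 3.158193, coefficient = 4
x_2 = 1.3000, f(x_2) = 3.669297, coefficient = 2
x_3 = 1.4500, f(x_3) = 4.263115, coefficient = 4
x_4 = 1.6000, f(x_4) = 4.953032, coefficient = 2
x_5 = 1.7500, f(x_5) = 5.754603, coefficient = 4
x_6 = 1.9000, f(x_6) = 6.685894, coefficient = 2
x_7 = 2.0500, f(x_7) = 7.767901, coefficient = 4
x_8 = 2.2000, f(x_8) = 9.025013, coefficient = 2
x_9 = 2.3500, f(x_9) = 10.485570, coefficient = 4
x_10 = 2.5000, f(x_10) = 12.182494, coefficient = 1

I ≈ (0.150000/3) × 189.284774 = 9.464239
Exact value: 9.464212
Error: 0.000027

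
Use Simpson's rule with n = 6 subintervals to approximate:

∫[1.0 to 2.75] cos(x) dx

f(x) = cos(x)
a = 1.0, b = 2.75, n = 6
h = (b - a)/n = 0.291667

Simpson's rule: (h/3)[f(x₀) + 4f(x₁) + 2f(x₂) + ... + f(xₙ)]

x_0 = 1.0000, f(x_0) = 0.540302, coefficient = 1
x_1 = 1.2917, f(x_1) = 0.275519, coefficient = 4
x_2 = 1.5833, f(x_2) = -0.012537, coefficient = 2
x_3 = 1.8750, f(x_3) = -0.299534, coefficient = 4
x_4 = 2.1667, f(x_4) = -0.561229, coefficient = 2
x_5 = 2.4583, f(x_5) = -0.775519, coefficient = 4
x_6 = 2.7500, f(x_6) = -0.924302, coefficient = 1

I ≈ (0.291667/3) × -4.729666 = -0.459829
Exact value: -0.459810
Error: 0.000019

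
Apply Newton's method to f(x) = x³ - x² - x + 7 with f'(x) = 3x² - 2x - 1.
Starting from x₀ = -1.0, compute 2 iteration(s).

f(x) = x³ - x² - x + 7
f'(x) = 3x² - 2x - 1
x₀ = -1.0

Newton-Raphson formula: x_{n+1} = x_n - f(x_n)/f'(x_n)

Iteration 1:
  f(-1.000000) = 6.000000
  f'(-1.000000) = 4.000000
  x_1 = -1.000000 - 6.000000/4.000000 = -2.500000
Iteration 2:
  f(-2.500000) = -12.375000
  f'(-2.500000) = 22.750000
  x_2 = -2.500000 - (-12.375000)/22.750000 = -1.956044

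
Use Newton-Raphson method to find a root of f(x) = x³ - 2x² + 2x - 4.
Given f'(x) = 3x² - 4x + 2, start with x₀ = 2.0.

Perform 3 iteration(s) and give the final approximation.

f(x) = x³ - 2x² + 2x - 4
f'(x) = 3x² - 4x + 2
x₀ = 2.0

Newton-Raphson formula: x_{n+1} = x_n - f(x_n)/f'(x_n)

Iteration 1:
  f(2.000000) = 0.000000
  f'(2.000000) = 6.000000
  x_1 = 2.000000 - 0.000000/6.000000 = 2.000000
Iteration 2:
  f(2.000000) = 0.000000
  f'(2.000000) = 6.000000
  x_2 = 2.000000 - 0.000000/6.000000 = 2.000000
Iteration 3:
  f(2.000000) = 0.000000
  f'(2.000000) = 6.000000
  x_3 = 2.000000 - 0.000000/6.000000 = 2.000000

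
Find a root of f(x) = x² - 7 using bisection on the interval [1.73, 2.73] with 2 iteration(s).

f(x) = x² - 7
Initial interval: [1.73, 2.73]

Iteration 1:
  c_1 = (1.730000 + 2.730000)/2 = 2.230000
  f(c_1) = f(2.230000) = -2.027100
  f(a) × f(c) ≥ 0, new interval: [2.230000, 2.730000]
Iteration 2:
  c_2 = (2.230000 + 2.730000)/2 = 2.480000
  f(c_2) = f(2.480000) = -0.849600
  f(a) × f(c) ≥ 0, new interval: [2.480000, 2.730000]

After 2 iteration(s), the approximation is c_2 = 2.480000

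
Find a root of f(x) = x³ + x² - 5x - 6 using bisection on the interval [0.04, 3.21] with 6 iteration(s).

f(x) = x³ + x² - 5x - 6
Initial interval: [0.04, 3.21]

Iteration 1:
  c_1 = (0.040000 + 3.210000)/2 = 1.625000
  f(c_1) = f(1.625000) = -7.193359
  f(a) × f(c) ≥ 0, new interval: [1.625000, 3.210000]
Iteration 2:
  c_2 = (1.625000 + 3.210000)/2 = 2.417500
  f(c_2) = f(2.417500) = 1.885417
  f(a) × f(c) < 0, new interval: [1.625000, 2.417500]
Iteration 3:
  c_3 = (1.625000 + 2.417500)/2 = 2.021250
  f(c_3) = f(2.021250) = -3.763079
  f(a) × f(c) ≥ 0, new interval: [2.021250, 2.417500]
Iteration 4:
  c_4 = (2.021250 + 2.417500)/2 = 2.219375
  f(c_4) = f(2.219375) = -1.239440
  f(a) × f(c) ≥ 0, new interval: [2.219375, 2.417500]
Iteration 5:
  c_5 = (2.219375 + 2.417500)/2 = 2.318437
  f(c_5) = f(2.318437) = 0.244920
  f(a) × f(c) < 0, new interval: [2.219375, 2.318437]
Iteration 6:
  c_6 = (2.219375 + 2.318437)/2 = 2.268906
  f(c_6) = f(2.268906) = -0.516412
  f(a) × f(c) ≥ 0, new interval: [2.268906, 2.318437]

After 6 iteration(s), the approximation is c_6 = 2.268906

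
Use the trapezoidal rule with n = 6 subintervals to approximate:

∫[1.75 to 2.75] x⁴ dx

f(x) = x⁴
a = 1.75, b = 2.75, n = 6
h = (b - a)/n = 0.166667

Trapezoidal rule: (h/2)[f(x₀) + 2f(x₁) + 2f(x₂) + ... + f(xₙ)]

x_0 = 1.7500, f(x_0) = 9.378906, coefficient = 1
x_1 = 1.9167, f(x_1) = 13.495419, coefficient = 2
x_2 = 2.0833, f(x_2) = 18.838011, coefficient = 2
x_3 = 2.2500, f(x_3) = 25.628906, coefficient = 2
x_4 = 2.4167, f(x_4) = 34.108845, coefficient = 2
x_5 = 2.5833, f(x_5) = 44.537085, coefficient = 2
x_6 = 2.7500, f(x_6) = 57.191406, coefficient = 1

I ≈ (0.166667/2) × 339.786844 = 28.315570
Exact value: 28.172656
Error: 0.142914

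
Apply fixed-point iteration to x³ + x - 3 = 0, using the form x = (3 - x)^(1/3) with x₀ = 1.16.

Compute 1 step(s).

Equation: x³ + x - 3 = 0
Fixed-point form: x = (3 - x)^(1/3)
x₀ = 1.16

x_1 = g(1.160000) = 1.225385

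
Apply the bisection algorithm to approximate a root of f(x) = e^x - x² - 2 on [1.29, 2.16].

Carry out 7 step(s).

f(x) = e^x - x² - 2
Initial interval: [1.29, 2.16]

Iteration 1:
  c_1 = (1.290000 + 2.160000)/2 = 1.725000
  f(c_1) = f(1.725000) = 0.636896
  f(a) × f(c) < 0, new interval: [1.290000, 1.725000]
Iteration 2:
  c_2 = (1.290000 + 1.725000)/2 = 1.507500
  f(c_2) = f(1.507500) = 0.242872
  f(a) × f(c) < 0, new interval: [1.290000, 1.507500]
Iteration 3:
  c_3 = (1.290000 + 1.507500)/2 = 1.398750
  f(c_3) = f(1.398750) = 0.093633
  f(a) × f(c) < 0, new interval: [1.290000, 1.398750]
Iteration 4:
  c_4 = (1.290000 + 1.398750)/2 = 1.344375
  f(c_4) = f(1.344375) = 0.028444
  f(a) × f(c) < 0, new interval: [1.290000, 1.344375]
Iteration 5:
  c_5 = (1.290000 + 1.344375)/2 = 1.317188
  f(c_5) = f(1.317188) = -0.002075
  f(a) × f(c) ≥ 0, new interval: [1.317188, 1.344375]
Iteration 6:
  c_6 = (1.317188 + 1.344375)/2 = 1.330781
  f(c_6) = f(1.330781) = 0.013020
  f(a) × f(c) < 0, new interval: [1.317188, 1.330781]
Iteration 7:
  c_7 = (1.317188 + 1.330781)/2 = 1.323984
  f(c_7) = f(1.323984) = 0.005432
  f(a) × f(c) < 0, new interval: [1.317188, 1.323984]

After 7 iteration(s), the approximation is c_7 = 1.323984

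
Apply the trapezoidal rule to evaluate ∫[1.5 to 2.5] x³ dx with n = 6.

f(x) = x³
a = 1.5, b = 2.5, n = 6
h = (b - a)/n = 0.166667

Trapezoidal rule: (h/2)[f(x₀) + 2f(x₁) + 2f(x₂) + ... + f(xₙ)]

x_0 = 1.5000, f(x_0) = 3.375000, coefficient = 1
x_1 = 1.6667, f(x_1) = 4.629630, coefficient = 2
x_2 = 1.8333, f(x_2) = 6.162037, coefficient = 2
x_3 = 2.0000, f(x_3) = 8.000000, coefficient = 2
x_4 = 2.1667, f(x_4) = 10.171296, coefficient = 2
x_5 = 2.3333, f(x_5) = 12.703704, coefficient = 2
x_6 = 2.5000, f(x_6) = 15.625000, coefficient = 1

I ≈ (0.166667/2) × 102.333333 = 8.527778
Exact value: 8.500000
Error: 0.027778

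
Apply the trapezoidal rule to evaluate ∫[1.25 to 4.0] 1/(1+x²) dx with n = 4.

f(x) = 1/(1+x²)
a = 1.25, b = 4.0, n = 4
h = (b - a)/n = 0.687500

Trapezoidal rule: (h/2)[f(x₀) + 2f(x₁) + 2f(x₂) + ... + f(xₙ)]

x_0 = 1.2500, f(x_0) = 0.390244, coefficient = 1
x_1 = 1.9375, f(x_1) = 0.210353, coefficient = 2
x_2 = 2.6250, f(x_2) = 0.126733, coefficient = 2
x_3 = 3.3125, f(x_3) = 0.083524, coefficient = 2
x_4 = 4.0000, f(x_4) = 0.058824, coefficient = 1

I ≈ (0.687500/2) × 1.290287 = 0.443536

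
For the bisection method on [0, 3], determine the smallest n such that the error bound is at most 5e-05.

We need (b-a)/2^n ≤ 5e-05
(3 - 0)/2^n ≤ 5e-05
3/2^n ≤ 5e-05
2^n ≥ 60000
n ≥ log₂(60000) = 15.87
n ≥ 16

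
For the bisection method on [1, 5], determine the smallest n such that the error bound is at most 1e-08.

We need (b-a)/2^n ≤ 1e-08
(5 - 1)/2^n ≤ 1e-08
4/2^n ≤ 1e-08
2^n ≥ 400000000
n ≥ log₂(400000000) = 28.58
n ≥ 29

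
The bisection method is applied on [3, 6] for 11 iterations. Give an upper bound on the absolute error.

Bisection error bound: |error| ≤ (b-a)/2^n
|error| ≤ (6 - 3)/2^11 = 3/2^11
|error| ≤ 0.0014648438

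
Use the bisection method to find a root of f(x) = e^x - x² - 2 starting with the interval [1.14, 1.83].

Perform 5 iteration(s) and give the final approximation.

f(x) = e^x - x² - 2
Initial interval: [1.14, 1.83]

Iteration 1:
  c_1 = (1.140000 + 1.830000)/2 = 1.485000
  f(c_1) = f(1.485000) = 0.209740
  f(a) × f(c) < 0, new interval: [1.140000, 1.485000]
Iteration 2:
  c_2 = (1.140000 + 1.485000)/2 = 1.312500
  f(c_2) = f(1.312500) = -0.007206
  f(a) × f(c) ≥ 0, new interval: [1.312500, 1.485000]
Iteration 3:
  c_3 = (1.312500 + 1.485000)/2 = 1.398750
  f(c_3) = f(1.398750) = 0.093633
  f(a) × f(c) < 0, new interval: [1.312500, 1.398750]
Iteration 4:
  c_4 = (1.312500 + 1.398750)/2 = 1.355625
  f(c_4) = f(1.355625) = 0.041466
  f(a) × f(c) < 0, new interval: [1.312500, 1.355625]
Iteration 5:
  c_5 = (1.312500 + 1.355625)/2 = 1.334062
  f(c_5) = f(1.334062) = 0.016712
  f(a) × f(c) < 0, new interval: [1.312500, 1.334062]

After 5 iteration(s), the approximation is c_5 = 1.334062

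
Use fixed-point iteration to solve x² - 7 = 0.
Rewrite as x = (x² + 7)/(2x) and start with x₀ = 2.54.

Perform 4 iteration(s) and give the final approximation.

Equation: x² - 7 = 0
Fixed-point form: x = (x² + 7)/(2x)
x₀ = 2.54

x_1 = g(2.540000) = 2.647953
x_2 = g(2.647953) = 2.645752
x_3 = g(2.645752) = 2.645751
x_4 = g(2.645751) = 2.645751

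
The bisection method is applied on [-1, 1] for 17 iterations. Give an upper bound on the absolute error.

Bisection error bound: |error| ≤ (b-a)/2^n
|error| ≤ (1 - (-1))/2^17 = 2/2^17
|error| ≤ 0.0000152588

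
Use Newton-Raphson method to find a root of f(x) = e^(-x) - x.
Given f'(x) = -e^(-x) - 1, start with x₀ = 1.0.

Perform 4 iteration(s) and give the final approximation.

f(x) = e^(-x) - x
f'(x) = -e^(-x) - 1
x₀ = 1.0

Newton-Raphson formula: x_{n+1} = x_n - f(x_n)/f'(x_n)

Iteration 1:
  f(1.000000) = -0.632121
  f'(1.000000) = -1.367879
  x_1 = 1.000000 - (-0.632121)/(-1.367879) = 0.537883
Iteration 2:
  f(0.537883) = 0.046100
  f'(0.537883) = -1.583983
  x_2 = 0.537883 - 0.046100/(-1.583983) = 0.566987
Iteration 3:
  f(0.566987) = 0.000245
  f'(0.566987) = -1.567232
  x_3 = 0.566987 - 0.000245/(-1.567232) = 0.567143
Iteration 4:
  f(0.567143) = 0.000000
  f'(0.567143) = -1.567143
  x_4 = 0.567143 - 0.000000/(-1.567143) = 0.567143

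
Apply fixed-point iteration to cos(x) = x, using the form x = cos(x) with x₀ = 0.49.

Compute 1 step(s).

Equation: cos(x) = x
Fixed-point form: x = cos(x)
x₀ = 0.49

x_1 = g(0.490000) = 0.882333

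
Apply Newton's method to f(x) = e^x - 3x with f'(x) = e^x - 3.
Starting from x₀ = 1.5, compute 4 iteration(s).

f(x) = e^x - 3x
f'(x) = e^x - 3
x₀ = 1.5

Newton-Raphson formula: x_{n+1} = x_n - f(x_n)/f'(x_n)

Iteration 1:
  f(1.500000) = -0.018311
  f'(1.500000) = 1.481689
  x_1 = 1.500000 - (-0.018311)/1.481689 = 1.512358
Iteration 2:
  f(1.512358) = 0.000344
  f'(1.512358) = 1.537418
  x_2 = 1.512358 - 0.000344/1.537418 = 1.512135
Iteration 3:
  f(1.512135) = 0.000000
  f'(1.512135) = 1.536404
  x_3 = 1.512135 - 0.000000/1.536404 = 1.512135
Iteration 4:
  f(1.512135) = 0.000000
  f'(1.512135) = 1.536404
  x_4 = 1.512135 - 0.000000/1.536404 = 1.512135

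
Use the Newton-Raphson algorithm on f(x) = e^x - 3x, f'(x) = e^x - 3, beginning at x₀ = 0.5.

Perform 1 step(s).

f(x) = e^x - 3x
f'(x) = e^x - 3
x₀ = 0.5

Newton-Raphson formula: x_{n+1} = x_n - f(x_n)/f'(x_n)

Iteration 1:
  f(0.500000) = 0.148721
  f'(0.500000) = -1.351279
  x_1 = 0.500000 - 0.148721/(-1.351279) = 0.610060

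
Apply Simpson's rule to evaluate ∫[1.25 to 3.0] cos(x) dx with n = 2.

f(x) = cos(x)
a = 1.25, b = 3.0, n = 2
h = (b - a)/n = 0.875000

Simpson's rule: (h/3)[f(x₀) + 4f(x₁) + 2f(x₂) + ... + f(xₙ)]

x_0 = 1.2500, f(x_0) = 0.315322, coefficient = 1
x_1 = 2.1250, f(x_1) = -0.526266, coefficient = 4
x_2 = 3.0000, f(x_2) = -0.989992, coefficient = 1

I ≈ (0.875000/3) × -2.779735 = -0.810756
Exact value: -0.807865
Error: 0.002892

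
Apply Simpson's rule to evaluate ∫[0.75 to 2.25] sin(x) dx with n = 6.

f(x) = sin(x)
a = 0.75, b = 2.25, n = 6
h = (b - a)/n = 0.250000

Simpson's rule: (h/3)[f(x₀) + 4f(x₁) + 2f(x₂) + ... + f(xₙ)]

x_0 = 0.7500, f(x_0) = 0.681639, coefficient = 1
x_1 = 1.0000, f(x_1) = 0.841471, coefficient = 4
x_2 = 1.2500, f(x_2) = 0.948985, coefficient = 2
x_3 = 1.5000, f(x_3) = 0.997495, coefficient = 4
x_4 = 1.7500, f(x_4) = 0.983986, coefficient = 2
x_5 = 2.0000, f(x_5) = 0.909297, coefficient = 4
x_6 = 2.2500, f(x_6) = 0.778073, coefficient = 1

I ≈ (0.250000/3) × 16.318707 = 1.359892
Exact value: 1.359862
Error: 0.000030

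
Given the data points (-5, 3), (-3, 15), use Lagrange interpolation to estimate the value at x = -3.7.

Lagrange interpolation formula:
P(x) = Σ yᵢ × Lᵢ(x)
where Lᵢ(x) = Π_{j≠i} (x - xⱼ)/(xᵢ - xⱼ)

L_0(-3.7) = (-3.7 - (-3))/(-5 - (-3)) = 0.350000
L_1(-3.7) = (-3.7 - (-5))/(-3 - (-5)) = 0.650000

P(-3.7) = 3×L_0(-3.7) + 15×L_1(-3.7)
P(-3.7) = 10.800000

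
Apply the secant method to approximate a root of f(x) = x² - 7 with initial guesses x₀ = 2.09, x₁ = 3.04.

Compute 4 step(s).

f(x) = x² - 7
x₀ = 2.09, x₁ = 3.04

Secant formula: x_{n+1} = x_n - f(x_n)(x_n - x_{n-1})/(f(x_n) - f(x_{n-1}))

Iteration 1:
  f(2.090000) = -2.631900
  f(3.040000) = 2.241600
  x_2 = 3.040000 - 2.241600×(3.040000 - 2.090000)/(2.241600 - (-2.631900))
       = 2.603041
Iteration 2:
  f(3.040000) = 2.241600
  f(2.603041) = -0.224178
  x_3 = 2.603041 - (-0.224178)×(2.603041 - 3.040000)/(-0.224178 - 2.241600)
       = 2.642767
Iteration 3:
  f(2.603041) = -0.224178
  f(2.642767) = -0.015781
  x_4 = 2.642767 - (-0.015781)×(2.642767 - 2.603041)/(-0.015781 - (-0.224178))
       = 2.645776
Iteration 4:
  f(2.642767) = -0.015781
  f(2.645776) = 0.000129
  x_5 = 2.645776 - 0.000129×(2.645776 - 2.642767)/(0.000129 - (-0.015781))
       = 2.645751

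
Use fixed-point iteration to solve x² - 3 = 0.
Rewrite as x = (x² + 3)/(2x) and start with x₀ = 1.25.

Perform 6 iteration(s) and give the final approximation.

Equation: x² - 3 = 0
Fixed-point form: x = (x² + 3)/(2x)
x₀ = 1.25

x_1 = g(1.250000) = 1.825000
x_2 = g(1.825000) = 1.734418
x_3 = g(1.734418) = 1.732052
x_4 = g(1.732052) = 1.732051
x_5 = g(1.732051) = 1.732051
x_6 = g(1.732051) = 1.732051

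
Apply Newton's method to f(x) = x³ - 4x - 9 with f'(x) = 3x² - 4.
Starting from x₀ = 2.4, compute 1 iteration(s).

f(x) = x³ - 4x - 9
f'(x) = 3x² - 4
x₀ = 2.4

Newton-Raphson formula: x_{n+1} = x_n - f(x_n)/f'(x_n)

Iteration 1:
  f(2.400000) = -4.776000
  f'(2.400000) = 13.280000
  x_1 = 2.400000 - (-4.776000)/13.280000 = 2.759639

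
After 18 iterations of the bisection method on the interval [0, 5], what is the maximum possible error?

Bisection error bound: |error| ≤ (b-a)/2^n
|error| ≤ (5 - 0)/2^18 = 5/2^18
|error| ≤ 0.0000190735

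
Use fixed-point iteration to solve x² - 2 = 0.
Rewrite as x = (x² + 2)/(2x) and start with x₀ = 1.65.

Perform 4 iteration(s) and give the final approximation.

Equation: x² - 2 = 0
Fixed-point form: x = (x² + 2)/(2x)
x₀ = 1.65

x_1 = g(1.650000) = 1.431061
x_2 = g(1.431061) = 1.414313
x_3 = g(1.414313) = 1.414214
x_4 = g(1.414214) = 1.414214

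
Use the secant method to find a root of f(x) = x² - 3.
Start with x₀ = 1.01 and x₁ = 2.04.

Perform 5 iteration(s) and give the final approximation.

f(x) = x² - 3
x₀ = 1.01, x₁ = 2.04

Secant formula: x_{n+1} = x_n - f(x_n)(x_n - x_{n-1})/(f(x_n) - f(x_{n-1}))

Iteration 1:
  f(1.010000) = -1.979900
  f(2.040000) = 1.161600
  x_2 = 2.040000 - 1.161600×(2.040000 - 1.010000)/(1.161600 - (-1.979900))
       = 1.659148
Iteration 2:
  f(2.040000) = 1.161600
  f(1.659148) = -0.247229
  x_3 = 1.659148 - (-0.247229)×(1.659148 - 2.040000)/(-0.247229 - 1.161600)
       = 1.725982
Iteration 3:
  f(1.659148) = -0.247229
  f(1.725982) = -0.020987
  x_4 = 1.725982 - (-0.020987)×(1.725982 - 1.659148)/(-0.020987 - (-0.247229))
       = 1.732182
Iteration 4:
  f(1.725982) = -0.020987
  f(1.732182) = 0.000453
  x_5 = 1.732182 - 0.000453×(1.732182 - 1.725982)/(0.000453 - (-0.020987))
       = 1.732051
Iteration 5:
  f(1.732182) = 0.000453
  f(1.732051) = -0.000001
  x_6 = 1.732051 - (-0.000001)×(1.732051 - 1.732182)/(-0.000001 - 0.000453)
       = 1.732051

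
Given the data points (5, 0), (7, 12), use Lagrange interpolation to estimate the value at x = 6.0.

Lagrange interpolation formula:
P(x) = Σ yᵢ × Lᵢ(x)
where Lᵢ(x) = Π_{j≠i} (x - xⱼ)/(xᵢ - xⱼ)

L_0(6.0) = (6.0 - 7)/(5 - 7) = 0.500000
L_1(6.0) = (6.0 - 5)/(7 - 5) = 0.500000

P(6.0) = 0×L_0(6.0) + 12×L_1(6.0)
P(6.0) = 6.000000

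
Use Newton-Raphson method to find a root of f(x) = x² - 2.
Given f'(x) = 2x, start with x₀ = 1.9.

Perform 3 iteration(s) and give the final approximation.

f(x) = x² - 2
f'(x) = 2x
x₀ = 1.9

Newton-Raphson formula: x_{n+1} = x_n - f(x_n)/f'(x_n)

Iteration 1:
  f(1.900000) = 1.610000
  f'(1.900000) = 3.800000
  x_1 = 1.900000 - 1.610000/3.800000 = 1.476316
Iteration 2:
  f(1.476316) = 0.179508
  f'(1.476316) = 2.952632
  x_2 = 1.476316 - 0.179508/2.952632 = 1.415520
Iteration 3:
  f(1.415520) = 0.003696
  f'(1.415520) = 2.831039
  x_3 = 1.415520 - 0.003696/2.831039 = 1.414214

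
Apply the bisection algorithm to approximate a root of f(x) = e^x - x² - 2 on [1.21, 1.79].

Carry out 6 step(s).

f(x) = e^x - x² - 2
Initial interval: [1.21, 1.79]

Iteration 1:
  c_1 = (1.210000 + 1.790000)/2 = 1.500000
  f(c_1) = f(1.500000) = 0.231689
  f(a) × f(c) < 0, new interval: [1.210000, 1.500000]
Iteration 2:
  c_2 = (1.210000 + 1.500000)/2 = 1.355000
  f(c_2) = f(1.355000) = 0.040736
  f(a) × f(c) < 0, new interval: [1.210000, 1.355000]
Iteration 3:
  c_3 = (1.210000 + 1.355000)/2 = 1.282500
  f(c_3) = f(1.282500) = -0.039164
  f(a) × f(c) ≥ 0, new interval: [1.282500, 1.355000]
Iteration 4:
  c_4 = (1.282500 + 1.355000)/2 = 1.318750
  f(c_4) = f(1.318750) = -0.000357
  f(a) × f(c) ≥ 0, new interval: [1.318750, 1.355000]
Iteration 5:
  c_5 = (1.318750 + 1.355000)/2 = 1.336875
  f(c_5) = f(1.336875) = 0.019893
  f(a) × f(c) < 0, new interval: [1.318750, 1.336875]
Iteration 6:
  c_6 = (1.318750 + 1.336875)/2 = 1.327813
  f(c_6) = f(1.327813) = 0.009695
  f(a) × f(c) < 0, new interval: [1.318750, 1.327813]

After 6 iteration(s), the approximation is c_6 = 1.327813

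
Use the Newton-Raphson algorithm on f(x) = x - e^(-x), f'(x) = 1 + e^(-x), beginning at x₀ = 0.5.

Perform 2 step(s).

f(x) = x - e^(-x)
f'(x) = 1 + e^(-x)
x₀ = 0.5

Newton-Raphson formula: x_{n+1} = x_n - f(x_n)/f'(x_n)

Iteration 1:
  f(0.500000) = -0.106531
  f'(0.500000) = 1.606531
  x_1 = 0.500000 - (-0.106531)/1.606531 = 0.566311
Iteration 2:
  f(0.566311) = -0.001305
  f'(0.566311) = 1.567616
  x_2 = 0.566311 - (-0.001305)/1.567616 = 0.567143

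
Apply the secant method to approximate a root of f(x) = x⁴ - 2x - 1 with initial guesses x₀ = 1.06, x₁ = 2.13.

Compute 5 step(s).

f(x) = x⁴ - 2x - 1
x₀ = 1.06, x₁ = 2.13

Secant formula: x_{n+1} = x_n - f(x_n)(x_n - x_{n-1})/(f(x_n) - f(x_{n-1}))

Iteration 1:
  f(1.060000) = -1.857523
  f(2.130000) = 15.323462
  x_2 = 2.130000 - 15.323462×(2.130000 - 1.060000)/(15.323462 - (-1.857523))
       = 1.175683
Iteration 2:
  f(2.130000) = 15.323462
  f(1.175683) = -1.440804
  x_3 = 1.175683 - (-1.440804)×(1.175683 - 2.130000)/(-1.440804 - 15.323462)
       = 1.257702
Iteration 3:
  f(1.175683) = -1.440804
  f(1.257702) = -1.013268
  x_4 = 1.257702 - (-1.013268)×(1.257702 - 1.175683)/(-1.013268 - (-1.440804))
       = 1.452088
Iteration 4:
  f(1.257702) = -1.013268
  f(1.452088) = 0.541846
  x_5 = 1.452088 - 0.541846×(1.452088 - 1.257702)/(0.541846 - (-1.013268))
       = 1.384358
Iteration 5:
  f(1.452088) = 0.541846
  f(1.384358) = -0.095944
  x_6 = 1.384358 - (-0.095944)×(1.384358 - 1.452088)/(-0.095944 - 0.541846)
       = 1.394547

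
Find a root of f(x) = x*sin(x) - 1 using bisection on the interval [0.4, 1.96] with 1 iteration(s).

f(x) = x*sin(x) - 1
Initial interval: [0.4, 1.96]

Iteration 1:
  c_1 = (0.400000 + 1.960000)/2 = 1.180000
  f(c_1) = f(1.180000) = 0.091035
  f(a) × f(c) < 0, new interval: [0.400000, 1.180000]

After 1 iteration(s), the approximation is c_1 = 1.180000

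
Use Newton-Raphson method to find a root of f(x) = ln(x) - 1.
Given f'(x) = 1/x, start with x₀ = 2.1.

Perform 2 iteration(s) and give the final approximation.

f(x) = ln(x) - 1
f'(x) = 1/x
x₀ = 2.1

Newton-Raphson formula: x_{n+1} = x_n - f(x_n)/f'(x_n)

Iteration 1:
  f(2.100000) = -0.258063
  f'(2.100000) = 0.476190
  x_1 = 2.100000 - (-0.258063)/0.476190 = 2.641932
Iteration 2:
  f(2.641932) = -0.028490
  f'(2.641932) = 0.378511
  x_2 = 2.641932 - (-0.028490)/0.378511 = 2.717199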